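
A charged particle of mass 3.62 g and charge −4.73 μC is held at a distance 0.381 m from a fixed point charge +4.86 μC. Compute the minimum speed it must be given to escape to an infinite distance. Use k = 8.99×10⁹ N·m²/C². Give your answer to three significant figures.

17.3 m/s

To just escape, total mechanical energy must reach zero at infinity: ½mv²_min + U = 0, so ½mv²_min = −U = |kQq|/r.
|U| = |kQq|/r = (8.99×10⁹ N·m²/C²)(4.86×10⁻⁶)(4.73×10⁻⁶)/(0.381) = 0.542 J.
v_min = √(2|U|/m) = √(2·0.542/3.62×10⁻³) = 17.3 m/s.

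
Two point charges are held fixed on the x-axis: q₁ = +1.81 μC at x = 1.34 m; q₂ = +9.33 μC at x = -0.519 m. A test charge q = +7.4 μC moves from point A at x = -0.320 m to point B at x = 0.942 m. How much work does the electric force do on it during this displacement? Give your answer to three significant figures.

The work done by the electric force is W_field = −ΔU = −q(V_B − V_A) = q(V_A − V_B).
At A: distances to the source charges are 1.66 m, 0.199 m; V_A = Σ kqᵢ/rᵢ = 4.31×10⁵ V.
At B: distances to the source charges are 0.398 m, 1.46 m; V_B = Σ kqᵢ/rᵢ = 9.83×10⁴ V.
ΔV = V_B − V_A = -3.33×10⁵ V.
W_field = −qΔV = −(7.40×10⁻⁶ C)(-3.33×10⁵ V) = 2.46 J.

2.46 J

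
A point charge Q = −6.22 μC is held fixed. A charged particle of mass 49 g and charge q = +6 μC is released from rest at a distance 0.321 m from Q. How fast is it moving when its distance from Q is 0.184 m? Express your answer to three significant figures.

Only the electrostatic force acts, so mechanical energy is conserved: ½mv² = U₁ − U₂ = kQq(1/r₁ − 1/r₂).
U₁ − U₂ = (8.99×10⁹ N·m²/C²)(-6.22×10⁻⁶ C)(6.00×10⁻⁶ C)(1/0.321 − 1/0.184) = 0.778 J.
v = √(2·0.778/0.0490) = 5.64 m/s.

5.64 m/s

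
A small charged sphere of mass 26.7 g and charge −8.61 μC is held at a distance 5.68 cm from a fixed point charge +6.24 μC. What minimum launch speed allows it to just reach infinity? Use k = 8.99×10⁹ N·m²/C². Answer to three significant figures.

25.2 m/s

To just escape, total mechanical energy must reach zero at infinity: ½mv²_min + U = 0, so ½mv²_min = −U = |kQq|/r.
|U| = |kQq|/r = (8.99×10⁹ N·m²/C²)(6.24×10⁻⁶)(8.61×10⁻⁶)/(0.0568) = 8.50 J.
v_min = √(2|U|/m) = √(2·8.50/0.0267) = 25.2 m/s.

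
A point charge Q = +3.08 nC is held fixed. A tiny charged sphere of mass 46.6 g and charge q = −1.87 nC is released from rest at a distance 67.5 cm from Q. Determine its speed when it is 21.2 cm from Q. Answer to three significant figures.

2.68×10⁻³ m/s

Only the electrostatic force acts, so mechanical energy is conserved: ½mv² = U₁ − U₂ = kQq(1/r₁ − 1/r₂).
U₁ − U₂ = (8.99×10⁹ N·m²/C²)(3.08×10⁻⁹ C)(-1.87×10⁻⁹ C)(1/0.675 − 1/0.212) = 1.68×10⁻⁷ J.
v = √(2·1.68×10⁻⁷/0.0466) = 2.68×10⁻³ m/s.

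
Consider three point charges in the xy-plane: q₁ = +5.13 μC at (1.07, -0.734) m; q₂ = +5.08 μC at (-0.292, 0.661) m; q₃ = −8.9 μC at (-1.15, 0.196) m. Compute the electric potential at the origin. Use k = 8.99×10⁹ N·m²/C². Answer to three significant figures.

3.02×10⁴ V

Electric potential is a scalar, so the contributions from each charge add algebraically: V = Σ kqᵢ/rᵢ.
Distances from the field point to each charge: r₁ = 1.30 m, r₂ = 0.723 m, r₃ = 1.17 m.
V = k[(5.13×10⁻⁶)/(1.30) + (5.08×10⁻⁶)/(0.723) + (-8.90×10⁻⁶)/(1.17)] = 3.02×10⁴ V.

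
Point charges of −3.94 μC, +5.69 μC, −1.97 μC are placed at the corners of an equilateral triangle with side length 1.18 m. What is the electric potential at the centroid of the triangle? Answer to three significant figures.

-2900 V

The total potential is the scalar sum of each charge's contribution, V = Σ kqᵢ/rᵢ.
The distance from each vertex to the centroid is a/√3 = 0.681 m.
V = k[(-3.94×10⁻⁶)/(0.681) + (5.69×10⁻⁶)/(0.681) + (-1.97×10⁻⁶)/(0.681)] = -2900 V.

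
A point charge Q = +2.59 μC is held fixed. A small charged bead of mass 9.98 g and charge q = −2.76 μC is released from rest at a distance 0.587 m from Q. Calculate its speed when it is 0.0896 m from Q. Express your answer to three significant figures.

Only the electrostatic force acts, so mechanical energy is conserved: ½mv² = U₁ − U₂ = kQq(1/r₁ − 1/r₂).
U₁ − U₂ = (8.99×10⁹ N·m²/C²)(2.59×10⁻⁶ C)(-2.76×10⁻⁶ C)(1/0.587 − 1/0.0896) = 0.608 J.
v = √(2·0.608/9.98×10⁻³) = 11.0 m/s.

11.0 m/s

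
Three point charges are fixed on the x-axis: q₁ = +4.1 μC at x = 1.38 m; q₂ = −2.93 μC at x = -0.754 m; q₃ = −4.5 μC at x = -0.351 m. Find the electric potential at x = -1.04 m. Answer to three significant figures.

-1.36×10⁵ V

Electric potential is a scalar, so the contributions from each charge add algebraically: V = Σ kqᵢ/rᵢ.
Distances from the field point to each charge: r₁ = 2.42 m, r₂ = 0.286 m, r₃ = 0.689 m.
V = k[(4.10×10⁻⁶)/(2.42) + (-2.93×10⁻⁶)/(0.286) + (-4.50×10⁻⁶)/(0.689)] = -1.36×10⁵ V.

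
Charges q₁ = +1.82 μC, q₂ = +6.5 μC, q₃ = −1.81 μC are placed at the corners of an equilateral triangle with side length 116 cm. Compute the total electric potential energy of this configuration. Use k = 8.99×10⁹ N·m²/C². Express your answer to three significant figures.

The work to assemble the configuration equals its total potential energy, U = Σ kqᵢqⱼ/rᵢⱼ over all pairs.
All three pair separations equal the side length, 1.16 m.
U = (0.0917) + (-0.0255) + (-0.0912) = -0.0250 J.

-0.0250 J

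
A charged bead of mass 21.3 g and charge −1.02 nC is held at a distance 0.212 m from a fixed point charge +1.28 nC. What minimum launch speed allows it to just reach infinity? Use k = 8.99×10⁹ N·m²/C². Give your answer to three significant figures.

2.28×10⁻³ m/s

To just escape, total mechanical energy must reach zero at infinity: ½mv²_min + U = 0, so ½mv²_min = −U = |kQq|/r.
|U| = |kQq|/r = (8.99×10⁹ N·m²/C²)(1.28×10⁻⁹)(1.02×10⁻⁹)/(0.212) = 5.54×10⁻⁸ J.
v_min = √(2|U|/m) = √(2·5.54×10⁻⁸/0.0213) = 2.28×10⁻³ m/s.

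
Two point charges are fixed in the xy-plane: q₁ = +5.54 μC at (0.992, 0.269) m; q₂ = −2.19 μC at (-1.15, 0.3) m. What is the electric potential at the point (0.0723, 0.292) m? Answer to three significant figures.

3.80×10⁴ V

The total potential is the scalar sum of each charge's contribution, V = Σ kqᵢ/rᵢ.
Distances from the field point to each charge: r₁ = 0.920 m, r₂ = 1.22 m.
V = k[(5.54×10⁻⁶)/(0.920) + (-2.19×10⁻⁶)/(1.22)] = 3.80×10⁴ V.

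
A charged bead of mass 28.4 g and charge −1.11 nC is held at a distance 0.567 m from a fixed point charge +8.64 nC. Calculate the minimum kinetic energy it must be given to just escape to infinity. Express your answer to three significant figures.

1.52×10⁻⁷ J

To just escape, total mechanical energy must reach zero at infinity: ½mv²_min + U = 0, so ½mv²_min = −U = |kQq|/r.
|U| = |kQq|/r = (8.99×10⁹ N·m²/C²)(8.64×10⁻⁹)(1.11×10⁻⁹)/(0.567) = 1.52×10⁻⁷ J.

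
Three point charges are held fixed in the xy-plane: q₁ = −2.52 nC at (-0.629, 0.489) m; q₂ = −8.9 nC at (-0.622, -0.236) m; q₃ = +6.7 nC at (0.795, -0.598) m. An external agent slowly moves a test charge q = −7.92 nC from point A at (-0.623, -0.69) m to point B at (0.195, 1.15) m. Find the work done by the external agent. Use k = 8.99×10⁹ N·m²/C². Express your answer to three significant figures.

For quasistatic motion the external work equals the change in potential energy: W_ext = qΔV = q(V_B − V_A).
At A: distances to the source charges are 1.18 m, 0.454 m, 1.42 m; V_A = Σ kqᵢ/rᵢ = -153 V.
At B: distances to the source charges are 1.06 m, 1.61 m, 1.85 m; V_B = Σ kqᵢ/rᵢ = -38.6 V.
ΔV = V_B − V_A = 114 V.
W_ext = qΔV = (-7.92×10⁻⁹ C)(114 V) = -9.07×10⁻⁷ J.

-9.07×10⁻⁷ J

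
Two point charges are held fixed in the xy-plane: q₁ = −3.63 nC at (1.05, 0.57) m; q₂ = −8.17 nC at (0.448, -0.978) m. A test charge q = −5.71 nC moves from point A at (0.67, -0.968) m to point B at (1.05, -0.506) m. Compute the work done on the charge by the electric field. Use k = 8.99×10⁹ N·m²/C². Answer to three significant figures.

1.28×10⁻⁶ J

The work done by the electric force is W_field = −ΔU = −q(V_B − V_A) = q(V_A − V_B).
At A: distances to the source charges are 1.58 m, 0.222 m; V_A = Σ kqᵢ/rᵢ = -351 V.
At B: distances to the source charges are 1.08 m, 0.765 m; V_B = Σ kqᵢ/rᵢ = -126 V.
ΔV = V_B − V_A = 225 V.
W_field = −qΔV = −(-5.71×10⁻⁹ C)(225 V) = 1.28×10⁻⁶ J.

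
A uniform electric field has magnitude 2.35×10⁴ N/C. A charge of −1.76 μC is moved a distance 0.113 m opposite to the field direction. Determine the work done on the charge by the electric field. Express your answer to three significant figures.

4.67×10⁻³ J

The potential change for a displacement 0.113 m opposite to the field direction is ΔV = +Ed = 2660 V.
W_field = −qΔV = 4.67×10⁻³ J.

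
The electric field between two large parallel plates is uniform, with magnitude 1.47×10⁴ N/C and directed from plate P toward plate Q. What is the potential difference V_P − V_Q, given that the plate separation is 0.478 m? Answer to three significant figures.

In a uniform field, potential decreases in the direction of E: ΔV = −E·d for a displacement d parallel to E.
Going from Q to P is a displacement of 0.478 m opposite to the field, so V_P − V_Q = +Ed = 7030 V.

7030 V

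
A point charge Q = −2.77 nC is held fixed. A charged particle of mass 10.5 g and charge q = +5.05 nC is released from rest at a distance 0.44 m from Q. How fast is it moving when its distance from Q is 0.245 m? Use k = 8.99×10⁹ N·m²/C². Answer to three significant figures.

Only the electrostatic force acts, so mechanical energy is conserved: ½mv² = U₁ − U₂ = kQq(1/r₁ − 1/r₂).
U₁ − U₂ = (8.99×10⁹ N·m²/C²)(-2.77×10⁻⁹ C)(5.05×10⁻⁹ C)(1/0.440 − 1/0.245) = 2.27×10⁻⁷ J.
v = √(2·2.27×10⁻⁷/0.0105) = 6.58×10⁻³ m/s.

6.58×10⁻³ m/s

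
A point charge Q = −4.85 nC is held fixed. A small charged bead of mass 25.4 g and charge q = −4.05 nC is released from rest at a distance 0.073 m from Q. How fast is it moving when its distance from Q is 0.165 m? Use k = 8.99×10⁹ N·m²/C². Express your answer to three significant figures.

Only the electrostatic force acts, so mechanical energy is conserved: ½mv² = U₁ − U₂ = kQq(1/r₁ − 1/r₂).
U₁ − U₂ = (8.99×10⁹ N·m²/C²)(-4.85×10⁻⁹ C)(-4.05×10⁻⁹ C)(1/0.0730 − 1/0.165) = 1.35×10⁻⁶ J.
v = √(2·1.35×10⁻⁶/0.0254) = 0.0103 m/s.

0.0103 m/s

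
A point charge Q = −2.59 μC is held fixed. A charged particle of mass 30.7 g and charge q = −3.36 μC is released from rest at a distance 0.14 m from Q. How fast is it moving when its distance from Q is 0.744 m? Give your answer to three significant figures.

5.44 m/s

Only the electrostatic force acts, so mechanical energy is conserved: ½mv² = U₁ − U₂ = kQq(1/r₁ − 1/r₂).
U₁ − U₂ = (8.99×10⁹ N·m²/C²)(-2.59×10⁻⁶ C)(-3.36×10⁻⁶ C)(1/0.140 − 1/0.744) = 0.454 J.
v = √(2·0.454/0.0307) = 5.44 m/s.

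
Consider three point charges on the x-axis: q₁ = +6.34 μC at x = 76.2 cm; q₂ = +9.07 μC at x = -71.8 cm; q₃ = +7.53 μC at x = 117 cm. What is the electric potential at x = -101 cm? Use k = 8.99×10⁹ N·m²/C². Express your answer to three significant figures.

Electric potential is a scalar, so the contributions from each charge add algebraically: V = Σ kqᵢ/rᵢ.
Distances from the field point to each charge: r₁ = 1.77 m, r₂ = 0.292 m, r₃ = 2.18 m.
V = k[(6.34×10⁻⁶)/(1.77) + (9.07×10⁻⁶)/(0.292) + (7.53×10⁻⁶)/(2.18)] = 3.42×10⁵ V.

3.42×10⁵ V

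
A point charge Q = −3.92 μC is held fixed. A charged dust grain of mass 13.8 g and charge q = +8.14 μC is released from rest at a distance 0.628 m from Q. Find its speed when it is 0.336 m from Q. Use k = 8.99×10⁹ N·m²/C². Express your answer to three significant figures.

7.58 m/s

Only the electrostatic force acts, so mechanical energy is conserved: ½mv² = U₁ − U₂ = kQq(1/r₁ − 1/r₂).
U₁ − U₂ = (8.99×10⁹ N·m²/C²)(-3.92×10⁻⁶ C)(8.14×10⁻⁶ C)(1/0.628 − 1/0.336) = 0.397 J.
v = √(2·0.397/0.0138) = 7.58 m/s.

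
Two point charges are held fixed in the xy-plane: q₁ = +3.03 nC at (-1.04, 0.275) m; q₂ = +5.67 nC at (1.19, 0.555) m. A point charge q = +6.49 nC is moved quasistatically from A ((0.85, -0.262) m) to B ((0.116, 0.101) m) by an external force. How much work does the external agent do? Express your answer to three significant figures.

For quasistatic motion the external work equals the change in potential energy: W_ext = qΔV = q(V_B − V_A).
At A: distances to the source charges are 1.96 m, 0.885 m; V_A = Σ kqᵢ/rᵢ = 71.5 V.
At B: distances to the source charges are 1.17 m, 1.17 m; V_B = Σ kqᵢ/rᵢ = 67.0 V.
ΔV = V_B − V_A = -4.45 V.
W_ext = qΔV = (6.49×10⁻⁹ C)(-4.45 V) = -2.89×10⁻⁸ J.

-2.89×10⁻⁸ J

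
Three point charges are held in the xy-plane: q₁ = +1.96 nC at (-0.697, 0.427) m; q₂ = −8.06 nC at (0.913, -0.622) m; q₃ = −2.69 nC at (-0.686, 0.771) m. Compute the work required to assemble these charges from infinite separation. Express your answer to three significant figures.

-1.20×10⁻⁷ J

The assembly work is the sum of pairwise potential energies, U = Σ_{i<j} kqᵢqⱼ/rᵢⱼ.
Pair separations: r₁₂ = 1.92 m, r₁₃ = 0.344 m, r₂₃ = 2.12 m.
U = (-7.39×10⁻⁸) + (-1.38×10⁻⁷) + (9.19×10⁻⁸) = -1.20×10⁻⁷ J.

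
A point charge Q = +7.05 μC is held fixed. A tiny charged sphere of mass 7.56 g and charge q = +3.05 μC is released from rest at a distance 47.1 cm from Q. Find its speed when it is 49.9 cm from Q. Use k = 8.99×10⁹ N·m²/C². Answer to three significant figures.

2.47 m/s

Only the electrostatic force acts, so mechanical energy is conserved: ½mv² = U₁ − U₂ = kQq(1/r₁ − 1/r₂).
U₁ − U₂ = (8.99×10⁹ N·m²/C²)(7.05×10⁻⁶ C)(3.05×10⁻⁶ C)(1/0.471 − 1/0.499) = 0.0230 J.
v = √(2·0.0230/7.56×10⁻³) = 2.47 m/s.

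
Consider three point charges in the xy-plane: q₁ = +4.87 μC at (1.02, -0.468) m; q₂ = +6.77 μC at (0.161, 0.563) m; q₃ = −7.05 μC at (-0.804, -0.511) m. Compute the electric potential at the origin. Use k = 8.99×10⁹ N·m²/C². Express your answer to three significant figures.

7.64×10⁴ V

Electric potential is a scalar, so the contributions from each charge add algebraically: V = Σ kqᵢ/rᵢ.
Distances from the field point to each charge: r₁ = 1.12 m, r₂ = 0.586 m, r₃ = 0.953 m.
V = k[(4.87×10⁻⁶)/(1.12) + (6.77×10⁻⁶)/(0.586) + (-7.05×10⁻⁶)/(0.953)] = 7.64×10⁴ V.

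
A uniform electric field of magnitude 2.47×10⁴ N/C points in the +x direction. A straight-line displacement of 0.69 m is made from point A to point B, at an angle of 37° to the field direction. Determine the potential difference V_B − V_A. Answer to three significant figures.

Only the component of displacement along E changes the potential: ΔV = −E·d·cosθ.
ΔV = −(2.47×10⁴ V/m)(0.690 m)cos37° = -1.36×10⁴ V.

-1.36×10⁴ V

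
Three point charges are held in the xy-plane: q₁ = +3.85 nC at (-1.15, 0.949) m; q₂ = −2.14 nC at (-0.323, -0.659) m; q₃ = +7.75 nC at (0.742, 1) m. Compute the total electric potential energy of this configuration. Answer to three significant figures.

The work to assemble the configuration equals its total potential energy, U = Σ kqᵢqⱼ/rᵢⱼ over all pairs.
Pair separations: r₁₂ = 1.81 m, r₁₃ = 1.89 m, r₂₃ = 1.97 m.
U = (-4.10×10⁻⁸) + (1.42×10⁻⁷) + (-7.56×10⁻⁸) = 2.51×10⁻⁸ J.

2.51×10⁻⁸ J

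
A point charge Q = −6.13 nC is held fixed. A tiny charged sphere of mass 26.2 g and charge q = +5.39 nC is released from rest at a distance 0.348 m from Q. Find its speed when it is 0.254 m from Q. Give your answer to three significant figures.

Only the electrostatic force acts, so mechanical energy is conserved: ½mv² = U₁ − U₂ = kQq(1/r₁ − 1/r₂).
U₁ − U₂ = (8.99×10⁹ N·m²/C²)(-6.13×10⁻⁹ C)(5.39×10⁻⁹ C)(1/0.348 − 1/0.254) = 3.16×10⁻⁷ J.
v = √(2·3.16×10⁻⁷/0.0262) = 4.91×10⁻³ m/s.

4.91×10⁻³ m/s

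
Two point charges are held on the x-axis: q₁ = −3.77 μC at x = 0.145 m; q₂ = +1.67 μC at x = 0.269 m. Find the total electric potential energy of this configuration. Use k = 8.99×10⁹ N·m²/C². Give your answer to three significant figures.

The work to assemble the configuration equals its total potential energy, U = Σ kqᵢqⱼ/rᵢⱼ over all pairs.
Pair separations: r₁₂ = 0.124 m.
U = (-0.456) = -0.456 J.

-0.456 J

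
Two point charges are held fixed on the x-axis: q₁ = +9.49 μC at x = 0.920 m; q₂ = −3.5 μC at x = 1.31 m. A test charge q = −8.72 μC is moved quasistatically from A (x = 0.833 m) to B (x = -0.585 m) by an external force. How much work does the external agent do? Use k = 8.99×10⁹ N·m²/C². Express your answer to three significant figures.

For quasistatic motion the external work equals the change in potential energy: W_ext = qΔV = q(V_B − V_A).
At A: distances to the source charges are 0.0870 m, 0.477 m; V_A = Σ kqᵢ/rᵢ = 9.15×10⁵ V.
At B: distances to the source charges are 1.50 m, 1.90 m; V_B = Σ kqᵢ/rᵢ = 4.01×10⁴ V.
ΔV = V_B − V_A = -8.75×10⁵ V.
W_ext = qΔV = (-8.72×10⁻⁶ C)(-8.75×10⁵ V) = 7.63 J.

7.63 J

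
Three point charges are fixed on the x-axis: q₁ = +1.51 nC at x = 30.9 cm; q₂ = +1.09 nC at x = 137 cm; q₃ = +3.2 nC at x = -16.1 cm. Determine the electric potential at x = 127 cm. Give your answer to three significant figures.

132 V

Electric potential is a scalar, so the contributions from each charge add algebraically: V = Σ kqᵢ/rᵢ.
Distances from the field point to each charge: r₁ = 0.961 m, r₂ = 0.100 m, r₃ = 1.43 m.
V = k[(1.51×10⁻⁹)/(0.961) + (1.09×10⁻⁹)/(0.100) + (3.20×10⁻⁹)/(1.43)] = 132 V.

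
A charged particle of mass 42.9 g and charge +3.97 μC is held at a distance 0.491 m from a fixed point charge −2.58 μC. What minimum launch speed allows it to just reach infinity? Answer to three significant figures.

To just escape, total mechanical energy must reach zero at infinity: ½mv²_min + U = 0, so ½mv²_min = −U = |kQq|/r.
|U| = |kQq|/r = (8.99×10⁹ N·m²/C²)(2.58×10⁻⁶)(3.97×10⁻⁶)/(0.491) = 0.188 J.
v_min = √(2|U|/m) = √(2·0.188/0.0429) = 2.96 m/s.

2.96 m/s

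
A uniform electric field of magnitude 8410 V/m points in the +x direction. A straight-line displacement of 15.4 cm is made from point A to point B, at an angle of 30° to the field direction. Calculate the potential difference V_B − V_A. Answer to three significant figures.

-1120 V

Only the component of displacement along E changes the potential: ΔV = −E·d·cosθ.
ΔV = −(8410 V/m)(0.154 m)cos30° = -1120 V.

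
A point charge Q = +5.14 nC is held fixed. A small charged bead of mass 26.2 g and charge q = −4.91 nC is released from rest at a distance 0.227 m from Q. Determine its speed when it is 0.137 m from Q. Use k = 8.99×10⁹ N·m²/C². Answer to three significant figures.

Only the electrostatic force acts, so mechanical energy is conserved: ½mv² = U₁ − U₂ = kQq(1/r₁ − 1/r₂).
U₁ − U₂ = (8.99×10⁹ N·m²/C²)(5.14×10⁻⁹ C)(-4.91×10⁻⁹ C)(1/0.227 − 1/0.137) = 6.57×10⁻⁷ J.
v = √(2·6.57×10⁻⁷/0.0262) = 7.08×10⁻³ m/s.

7.08×10⁻³ m/s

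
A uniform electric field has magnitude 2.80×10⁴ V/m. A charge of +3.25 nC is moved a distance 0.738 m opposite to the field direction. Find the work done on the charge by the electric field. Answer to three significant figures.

The potential change for a displacement 0.738 m opposite to the field direction is ΔV = +Ed = 2.07×10⁴ V.
W_field = −qΔV = -6.72×10⁻⁵ J.

-6.72×10⁻⁵ J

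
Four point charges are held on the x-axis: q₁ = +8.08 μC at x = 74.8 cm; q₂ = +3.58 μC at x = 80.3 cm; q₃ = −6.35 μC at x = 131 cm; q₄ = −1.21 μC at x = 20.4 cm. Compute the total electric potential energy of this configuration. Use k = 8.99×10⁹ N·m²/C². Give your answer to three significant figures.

3.34 J

The assembly work is the sum of pairwise potential energies, U = Σ_{i<j} kqᵢqⱼ/rᵢⱼ.
Pair separations: r₁₂ = 0.0550 m, r₁₃ = 0.562 m, r₁₄ = 0.544 m, r₂₃ = 0.507 m, r₂₄ = 0.599 m, r₃₄ = 1.11 m.
Summing all 6 pair terms gives U = 3.34 J.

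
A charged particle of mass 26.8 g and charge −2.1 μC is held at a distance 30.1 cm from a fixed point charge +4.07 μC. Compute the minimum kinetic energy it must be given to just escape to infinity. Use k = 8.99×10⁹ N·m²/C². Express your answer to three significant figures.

0.255 J

To just escape, total mechanical energy must reach zero at infinity: ½mv²_min + U = 0, so ½mv²_min = −U = |kQq|/r.
|U| = |kQq|/r = (8.99×10⁹ N·m²/C²)(4.07×10⁻⁶)(2.10×10⁻⁶)/(0.301) = 0.255 J.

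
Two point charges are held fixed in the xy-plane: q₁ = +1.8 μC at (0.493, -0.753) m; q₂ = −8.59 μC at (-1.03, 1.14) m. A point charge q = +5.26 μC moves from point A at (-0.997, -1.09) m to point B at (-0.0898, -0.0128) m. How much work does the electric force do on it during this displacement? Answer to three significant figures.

0.0563 J

The work done by the electric force is W_field = −ΔU = −q(V_B − V_A) = q(V_A − V_B).
At A: distances to the source charges are 1.53 m, 2.23 m; V_A = Σ kqᵢ/rᵢ = -2.40×10⁴ V.
At B: distances to the source charges are 0.942 m, 1.49 m; V_B = Σ kqᵢ/rᵢ = -3.47×10⁴ V.
ΔV = V_B − V_A = -1.07×10⁴ V.
W_field = −qΔV = −(5.26×10⁻⁶ C)(-1.07×10⁴ V) = 0.0563 J.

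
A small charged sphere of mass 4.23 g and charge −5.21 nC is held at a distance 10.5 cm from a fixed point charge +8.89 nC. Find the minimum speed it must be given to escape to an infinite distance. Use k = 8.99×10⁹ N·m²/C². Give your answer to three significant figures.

0.0433 m/s

To just escape, total mechanical energy must reach zero at infinity: ½mv²_min + U = 0, so ½mv²_min = −U = |kQq|/r.
|U| = |kQq|/r = (8.99×10⁹ N·m²/C²)(8.89×10⁻⁹)(5.21×10⁻⁹)/(0.105) = 3.97×10⁻⁶ J.
v_min = √(2|U|/m) = √(2·3.97×10⁻⁶/4.23×10⁻³) = 0.0433 m/s.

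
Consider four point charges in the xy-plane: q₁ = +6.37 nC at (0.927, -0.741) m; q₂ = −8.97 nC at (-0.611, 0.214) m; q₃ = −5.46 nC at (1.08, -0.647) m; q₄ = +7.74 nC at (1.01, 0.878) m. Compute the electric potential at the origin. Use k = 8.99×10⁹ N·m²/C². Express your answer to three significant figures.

The total potential is the scalar sum of each charge's contribution, V = Σ kqᵢ/rᵢ.
Distances from the field point to each charge: r₁ = 1.19 m, r₂ = 0.647 m, r₃ = 1.26 m, r₄ = 1.34 m.
V = k[(6.37×10⁻⁹)/(1.19) + (-8.97×10⁻⁹)/(0.647) + (-5.46×10⁻⁹)/(1.26) + (7.74×10⁻⁹)/(1.34)] = -63.3 V.

-63.3 V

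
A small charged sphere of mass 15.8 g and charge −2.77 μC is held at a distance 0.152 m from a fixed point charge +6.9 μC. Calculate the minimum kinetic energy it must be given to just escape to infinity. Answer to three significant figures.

To just escape, total mechanical energy must reach zero at infinity: ½mv²_min + U = 0, so ½mv²_min = −U = |kQq|/r.
|U| = |kQq|/r = (8.99×10⁹ N·m²/C²)(6.90×10⁻⁶)(2.77×10⁻⁶)/(0.152) = 1.13 J.

1.13 J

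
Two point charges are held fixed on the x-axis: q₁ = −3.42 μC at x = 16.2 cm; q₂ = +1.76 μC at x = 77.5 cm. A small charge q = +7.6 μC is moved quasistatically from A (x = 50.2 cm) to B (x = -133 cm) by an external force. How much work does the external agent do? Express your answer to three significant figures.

0.147 J

For quasistatic motion the external work equals the change in potential energy: W_ext = qΔV = q(V_B − V_A).
At A: distances to the source charges are 0.340 m, 0.273 m; V_A = Σ kqᵢ/rᵢ = -3.25×10⁴ V.
At B: distances to the source charges are 1.49 m, 2.10 m; V_B = Σ kqᵢ/rᵢ = -1.31×10⁴ V.
ΔV = V_B − V_A = 1.94×10⁴ V.
W_ext = qΔV = (7.60×10⁻⁶ C)(1.94×10⁴ V) = 0.147 J.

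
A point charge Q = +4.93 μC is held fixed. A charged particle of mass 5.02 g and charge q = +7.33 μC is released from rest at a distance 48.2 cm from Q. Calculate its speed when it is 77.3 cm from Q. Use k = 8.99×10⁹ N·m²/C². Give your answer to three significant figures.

Only the electrostatic force acts, so mechanical energy is conserved: ½mv² = U₁ − U₂ = kQq(1/r₁ − 1/r₂).
U₁ − U₂ = (8.99×10⁹ N·m²/C²)(4.93×10⁻⁶ C)(7.33×10⁻⁶ C)(1/0.482 − 1/0.773) = 0.254 J.
v = √(2·0.254/5.02×10⁻³) = 10.1 m/s.

10.1 m/s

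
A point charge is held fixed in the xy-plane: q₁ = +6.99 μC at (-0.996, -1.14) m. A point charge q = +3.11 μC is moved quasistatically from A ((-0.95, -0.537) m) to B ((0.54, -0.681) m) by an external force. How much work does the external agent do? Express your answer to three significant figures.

For quasistatic motion the external work equals the change in potential energy: W_ext = qΔV = q(V_B − V_A).
At A: distance to the source charge is 0.605 m; V_A = kq₁/r = 1.04×10⁵ V.
At B: distance to the source charge is 1.60 m; V_B = kq₁/r = 3.92×10⁴ V.
ΔV = V_B − V_A = -6.47×10⁴ V.
W_ext = qΔV = (3.11×10⁻⁶ C)(-6.47×10⁴ V) = -0.201 J.

-0.201 J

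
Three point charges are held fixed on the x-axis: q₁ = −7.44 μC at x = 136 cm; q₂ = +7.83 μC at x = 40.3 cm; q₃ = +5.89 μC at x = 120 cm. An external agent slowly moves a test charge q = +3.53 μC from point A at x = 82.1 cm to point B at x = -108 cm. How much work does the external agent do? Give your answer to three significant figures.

-0.497 J

For quasistatic motion the external work equals the change in potential energy: W_ext = qΔV = q(V_B − V_A).
At A: distances to the source charges are 0.539 m, 0.418 m, 0.379 m; V_A = Σ kqᵢ/rᵢ = 1.84×10⁵ V.
At B: distances to the source charges are 2.44 m, 1.48 m, 2.28 m; V_B = Σ kqᵢ/rᵢ = 4.33×10⁴ V.
ΔV = V_B − V_A = -1.41×10⁵ V.
W_ext = qΔV = (3.53×10⁻⁶ C)(-1.41×10⁵ V) = -0.497 J.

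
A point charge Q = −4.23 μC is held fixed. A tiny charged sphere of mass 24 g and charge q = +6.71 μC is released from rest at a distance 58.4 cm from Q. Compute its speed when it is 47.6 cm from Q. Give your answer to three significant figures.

2.87 m/s

Only the electrostatic force acts, so mechanical energy is conserved: ½mv² = U₁ − U₂ = kQq(1/r₁ − 1/r₂).
U₁ − U₂ = (8.99×10⁹ N·m²/C²)(-4.23×10⁻⁶ C)(6.71×10⁻⁶ C)(1/0.584 − 1/0.476) = 0.0991 J.
v = √(2·0.0991/0.0240) = 2.87 m/s.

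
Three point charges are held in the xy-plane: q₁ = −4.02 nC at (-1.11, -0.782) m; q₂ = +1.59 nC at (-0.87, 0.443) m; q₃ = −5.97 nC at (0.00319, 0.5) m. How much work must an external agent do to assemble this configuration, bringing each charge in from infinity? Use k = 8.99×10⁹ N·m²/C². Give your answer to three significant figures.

-1.65×10⁻⁸ J

The assembly work is the sum of pairwise potential energies, U = Σ_{i<j} kqᵢqⱼ/rᵢⱼ.
Pair separations: r₁₂ = 1.25 m, r₁₃ = 1.70 m, r₂₃ = 0.875 m.
U = (-4.60×10⁻⁸) + (1.27×10⁻⁷) + (-9.75×10⁻⁸) = -1.65×10⁻⁸ J.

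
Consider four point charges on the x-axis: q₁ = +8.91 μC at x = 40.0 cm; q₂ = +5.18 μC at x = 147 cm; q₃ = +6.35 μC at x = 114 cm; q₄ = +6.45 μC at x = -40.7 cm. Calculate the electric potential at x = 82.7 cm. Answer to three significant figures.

Electric potential is a scalar, so the contributions from each charge add algebraically: V = Σ kqᵢ/rᵢ.
Distances from the field point to each charge: r₁ = 0.427 m, r₂ = 0.643 m, r₃ = 0.313 m, r₄ = 1.23 m.
V = k[(8.91×10⁻⁶)/(0.427) + (5.18×10⁻⁶)/(0.643) + (6.35×10⁻⁶)/(0.313) + (6.45×10⁻⁶)/(1.23)] = 4.89×10⁵ V.

4.89×10⁵ V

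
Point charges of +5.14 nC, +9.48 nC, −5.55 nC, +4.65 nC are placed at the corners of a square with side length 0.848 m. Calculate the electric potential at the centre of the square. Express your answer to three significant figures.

The total potential is the scalar sum of each charge's contribution, V = Σ kqᵢ/rᵢ.
The distance from each corner to the centre is a√2/2 = 0.600 m.
V = k[(5.14×10⁻⁹)/(0.600) + (9.48×10⁻⁹)/(0.600) + (-5.55×10⁻⁹)/(0.600) + (4.65×10⁻⁹)/(0.600)] = 206 V.

206 V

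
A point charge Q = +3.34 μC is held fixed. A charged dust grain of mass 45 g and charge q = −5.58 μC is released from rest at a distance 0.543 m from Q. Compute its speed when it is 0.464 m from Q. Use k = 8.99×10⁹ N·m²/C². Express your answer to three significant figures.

1.53 m/s

Only the electrostatic force acts, so mechanical energy is conserved: ½mv² = U₁ − U₂ = kQq(1/r₁ − 1/r₂).
U₁ − U₂ = (8.99×10⁹ N·m²/C²)(3.34×10⁻⁶ C)(-5.58×10⁻⁶ C)(1/0.543 − 1/0.464) = 0.0525 J.
v = √(2·0.0525/0.0450) = 1.53 m/s.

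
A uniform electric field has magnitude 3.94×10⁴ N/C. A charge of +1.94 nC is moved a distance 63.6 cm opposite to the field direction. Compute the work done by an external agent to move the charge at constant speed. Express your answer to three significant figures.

The potential change for a displacement 63.6 cm opposite to the field direction is ΔV = +Ed = 2.51×10⁴ V.
W_ext = qΔV = 4.86×10⁻⁵ J.

4.86×10⁻⁵ J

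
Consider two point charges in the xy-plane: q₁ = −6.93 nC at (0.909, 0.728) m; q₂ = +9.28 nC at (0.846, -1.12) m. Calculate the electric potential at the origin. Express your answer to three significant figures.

5.94 V

The total potential is the scalar sum of each charge's contribution, V = Σ kqᵢ/rᵢ.
Distances from the field point to each charge: r₁ = 1.16 m, r₂ = 1.40 m.
V = k[(-6.93×10⁻⁹)/(1.16) + (9.28×10⁻⁹)/(1.40)] = 5.94 V.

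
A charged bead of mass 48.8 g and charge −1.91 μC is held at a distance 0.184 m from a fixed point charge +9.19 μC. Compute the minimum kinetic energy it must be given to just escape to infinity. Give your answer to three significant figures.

To just escape, total mechanical energy must reach zero at infinity: ½mv²_min + U = 0, so ½mv²_min = −U = |kQq|/r.
|U| = |kQq|/r = (8.99×10⁹ N·m²/C²)(9.19×10⁻⁶)(1.91×10⁻⁶)/(0.184) = 0.858 J.

0.858 J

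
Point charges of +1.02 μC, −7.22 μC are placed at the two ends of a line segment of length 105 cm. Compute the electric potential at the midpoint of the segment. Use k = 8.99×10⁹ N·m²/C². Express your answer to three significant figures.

The total potential is the scalar sum of each charge's contribution, V = Σ kqᵢ/rᵢ.
Each charge is 0.525 m from the midpoint.
V = k[(1.02×10⁻⁶)/(0.525) + (-7.22×10⁻⁶)/(0.525)] = -1.06×10⁵ V.

-1.06×10⁵ V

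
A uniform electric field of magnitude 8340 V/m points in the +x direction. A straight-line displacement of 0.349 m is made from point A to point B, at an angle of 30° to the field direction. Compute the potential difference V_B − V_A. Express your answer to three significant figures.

Only the component of displacement along E changes the potential: ΔV = −E·d·cosθ.
ΔV = −(8340 V/m)(0.349 m)cos30° = -2520 V.

-2520 V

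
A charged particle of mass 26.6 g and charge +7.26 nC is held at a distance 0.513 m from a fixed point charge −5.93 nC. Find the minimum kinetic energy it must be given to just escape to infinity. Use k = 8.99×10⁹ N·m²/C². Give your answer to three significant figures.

7.54×10⁻⁷ J

To just escape, total mechanical energy must reach zero at infinity: ½mv²_min + U = 0, so ½mv²_min = −U = |kQq|/r.
|U| = |kQq|/r = (8.99×10⁹ N·m²/C²)(5.93×10⁻⁹)(7.26×10⁻⁹)/(0.513) = 7.54×10⁻⁷ J.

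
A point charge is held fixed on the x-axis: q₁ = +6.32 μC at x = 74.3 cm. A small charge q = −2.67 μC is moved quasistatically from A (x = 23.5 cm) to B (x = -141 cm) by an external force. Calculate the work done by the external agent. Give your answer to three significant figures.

For quasistatic motion the external work equals the change in potential energy: W_ext = qΔV = q(V_B − V_A).
At A: distance to the source charge is 0.508 m; V_A = kq₁/r = 1.12×10⁵ V.
At B: distance to the source charge is 2.15 m; V_B = kq₁/r = 2.64×10⁴ V.
ΔV = V_B − V_A = -8.55×10⁴ V.
W_ext = qΔV = (-2.67×10⁻⁶ C)(-8.55×10⁴ V) = 0.228 J.

0.228 J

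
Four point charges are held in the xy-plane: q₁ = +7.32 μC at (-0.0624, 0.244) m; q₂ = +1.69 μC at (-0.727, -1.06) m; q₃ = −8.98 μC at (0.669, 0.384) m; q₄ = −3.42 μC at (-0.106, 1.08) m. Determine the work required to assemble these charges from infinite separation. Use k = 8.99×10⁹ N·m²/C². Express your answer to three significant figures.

The work to assemble the configuration equals its total potential energy, U = Σ kqᵢqⱼ/rᵢⱼ over all pairs.
Pair separations: r₁₂ = 1.46 m, r₁₃ = 0.745 m, r₁₄ = 0.837 m, r₂₃ = 2.01 m, r₂₄ = 2.23 m, r₃₄ = 1.04 m.
Summing all 6 pair terms gives U = -0.813 J.

-0.813 J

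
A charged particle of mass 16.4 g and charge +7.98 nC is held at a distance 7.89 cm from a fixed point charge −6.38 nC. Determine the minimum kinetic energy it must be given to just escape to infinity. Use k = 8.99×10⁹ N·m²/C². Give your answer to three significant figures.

5.80×10⁻⁶ J

To just escape, total mechanical energy must reach zero at infinity: ½mv²_min + U = 0, so ½mv²_min = −U = |kQq|/r.
|U| = |kQq|/r = (8.99×10⁹ N·m²/C²)(6.38×10⁻⁹)(7.98×10⁻⁹)/(0.0789) = 5.80×10⁻⁶ J.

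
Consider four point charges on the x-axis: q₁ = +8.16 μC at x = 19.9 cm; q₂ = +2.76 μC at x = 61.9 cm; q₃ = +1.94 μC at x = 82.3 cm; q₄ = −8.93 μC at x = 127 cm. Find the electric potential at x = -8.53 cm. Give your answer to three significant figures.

Electric potential is a scalar, so the contributions from each charge add algebraically: V = Σ kqᵢ/rᵢ.
Distances from the field point to each charge: r₁ = 0.284 m, r₂ = 0.704 m, r₃ = 0.908 m, r₄ = 1.36 m.
V = k[(8.16×10⁻⁶)/(0.284) + (2.76×10⁻⁶)/(0.704) + (1.94×10⁻⁶)/(0.908) + (-8.93×10⁻⁶)/(1.36)] = 2.53×10⁵ V.

2.53×10⁵ V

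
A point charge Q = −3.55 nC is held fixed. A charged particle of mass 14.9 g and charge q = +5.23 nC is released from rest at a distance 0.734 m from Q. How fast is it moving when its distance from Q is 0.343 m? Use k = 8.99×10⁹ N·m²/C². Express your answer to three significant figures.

Only the electrostatic force acts, so mechanical energy is conserved: ½mv² = U₁ − U₂ = kQq(1/r₁ − 1/r₂).
U₁ − U₂ = (8.99×10⁹ N·m²/C²)(-3.55×10⁻⁹ C)(5.23×10⁻⁹ C)(1/0.734 − 1/0.343) = 2.59×10⁻⁷ J.
v = √(2·2.59×10⁻⁷/0.0149) = 5.90×10⁻³ m/s.

5.90×10⁻³ m/s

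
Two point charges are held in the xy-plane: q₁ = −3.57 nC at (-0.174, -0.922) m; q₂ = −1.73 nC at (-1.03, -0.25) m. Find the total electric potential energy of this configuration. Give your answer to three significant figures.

5.10×10⁻⁸ J

The assembly work is the sum of pairwise potential energies, U = Σ_{i<j} kqᵢqⱼ/rᵢⱼ.
Pair separations: r₁₂ = 1.09 m.
U = (5.10×10⁻⁸) = 5.10×10⁻⁸ J.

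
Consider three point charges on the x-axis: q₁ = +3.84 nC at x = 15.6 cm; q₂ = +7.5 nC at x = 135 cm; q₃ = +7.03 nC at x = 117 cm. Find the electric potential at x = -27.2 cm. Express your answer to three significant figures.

Electric potential is a scalar, so the contributions from each charge add algebraically: V = Σ kqᵢ/rᵢ.
Distances from the field point to each charge: r₁ = 0.428 m, r₂ = 1.62 m, r₃ = 1.44 m.
V = k[(3.84×10⁻⁹)/(0.428) + (7.50×10⁻⁹)/(1.62) + (7.03×10⁻⁹)/(1.44)] = 166 V.

166 V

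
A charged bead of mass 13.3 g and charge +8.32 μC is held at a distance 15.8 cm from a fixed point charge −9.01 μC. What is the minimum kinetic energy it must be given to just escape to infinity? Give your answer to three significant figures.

To just escape, total mechanical energy must reach zero at infinity: ½mv²_min + U = 0, so ½mv²_min = −U = |kQq|/r.
|U| = |kQq|/r = (8.99×10⁹ N·m²/C²)(9.01×10⁻⁶)(8.32×10⁻⁶)/(0.158) = 4.27 J.

4.27 J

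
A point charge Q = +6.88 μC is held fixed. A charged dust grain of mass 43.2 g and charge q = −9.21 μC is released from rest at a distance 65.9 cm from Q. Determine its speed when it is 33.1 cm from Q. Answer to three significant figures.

6.30 m/s

Only the electrostatic force acts, so mechanical energy is conserved: ½mv² = U₁ − U₂ = kQq(1/r₁ − 1/r₂).
U₁ − U₂ = (8.99×10⁹ N·m²/C²)(6.88×10⁻⁶ C)(-9.21×10⁻⁶ C)(1/0.659 − 1/0.331) = 0.857 J.
v = √(2·0.857/0.0432) = 6.30 m/s.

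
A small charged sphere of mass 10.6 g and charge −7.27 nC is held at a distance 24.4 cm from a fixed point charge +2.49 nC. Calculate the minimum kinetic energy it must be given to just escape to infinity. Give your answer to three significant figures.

To just escape, total mechanical energy must reach zero at infinity: ½mv²_min + U = 0, so ½mv²_min = −U = |kQq|/r.
|U| = |kQq|/r = (8.99×10⁹ N·m²/C²)(2.49×10⁻⁹)(7.27×10⁻⁹)/(0.244) = 6.67×10⁻⁷ J.

6.67×10⁻⁷ J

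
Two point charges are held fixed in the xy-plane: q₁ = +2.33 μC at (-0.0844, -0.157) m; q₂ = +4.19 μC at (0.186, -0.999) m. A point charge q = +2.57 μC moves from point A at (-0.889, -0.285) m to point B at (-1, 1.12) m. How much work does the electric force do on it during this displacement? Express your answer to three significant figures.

0.0670 J

The work done by the electric force is W_field = −ΔU = −q(V_B − V_A) = q(V_A − V_B).
At A: distances to the source charges are 0.815 m, 1.29 m; V_A = Σ kqᵢ/rᵢ = 5.49×10⁴ V.
At B: distances to the source charges are 1.57 m, 2.43 m; V_B = Σ kqᵢ/rᵢ = 2.88×10⁴ V.
ΔV = V_B − V_A = -2.61×10⁴ V.
W_field = −qΔV = −(2.57×10⁻⁶ C)(-2.61×10⁴ V) = 0.0670 J.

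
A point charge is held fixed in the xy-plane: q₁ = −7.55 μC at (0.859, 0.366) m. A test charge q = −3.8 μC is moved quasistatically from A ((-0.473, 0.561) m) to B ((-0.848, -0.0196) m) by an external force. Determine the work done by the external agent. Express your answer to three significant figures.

-0.0442 J

For quasistatic motion the external work equals the change in potential energy: W_ext = qΔV = q(V_B − V_A).
At A: distance to the source charge is 1.35 m; V_A = kq₁/r = -5.04×10⁴ V.
At B: distance to the source charge is 1.75 m; V_B = kq₁/r = -3.88×10⁴ V.
ΔV = V_B − V_A = 1.16×10⁴ V.
W_ext = qΔV = (-3.80×10⁻⁶ C)(1.16×10⁴ V) = -0.0442 J.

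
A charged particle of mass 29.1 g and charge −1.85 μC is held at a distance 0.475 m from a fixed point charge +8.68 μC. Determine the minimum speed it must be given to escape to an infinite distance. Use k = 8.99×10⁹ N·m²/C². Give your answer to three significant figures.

4.57 m/s

To just escape, total mechanical energy must reach zero at infinity: ½mv²_min + U = 0, so ½mv²_min = −U = |kQq|/r.
|U| = |kQq|/r = (8.99×10⁹ N·m²/C²)(8.68×10⁻⁶)(1.85×10⁻⁶)/(0.475) = 0.304 J.
v_min = √(2|U|/m) = √(2·0.304/0.0291) = 4.57 m/s.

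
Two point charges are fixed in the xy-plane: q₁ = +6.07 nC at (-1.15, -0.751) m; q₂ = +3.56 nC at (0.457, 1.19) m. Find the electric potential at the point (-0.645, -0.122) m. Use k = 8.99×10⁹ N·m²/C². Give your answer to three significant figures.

86.3 V

Electric potential is a scalar, so the contributions from each charge add algebraically: V = Σ kqᵢ/rᵢ.
Distances from the field point to each charge: r₁ = 0.807 m, r₂ = 1.71 m.
V = k[(6.07×10⁻⁹)/(0.807) + (3.56×10⁻⁹)/(1.71)] = 86.3 V.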